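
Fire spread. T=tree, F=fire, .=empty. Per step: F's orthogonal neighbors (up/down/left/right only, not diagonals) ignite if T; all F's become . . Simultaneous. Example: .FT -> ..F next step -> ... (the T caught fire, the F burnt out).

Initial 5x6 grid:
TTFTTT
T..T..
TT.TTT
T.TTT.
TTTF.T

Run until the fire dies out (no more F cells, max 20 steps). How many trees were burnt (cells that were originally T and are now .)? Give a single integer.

Step 1: +4 fires, +2 burnt (F count now 4)
Step 2: +7 fires, +4 burnt (F count now 7)
Step 3: +4 fires, +7 burnt (F count now 4)
Step 4: +3 fires, +4 burnt (F count now 3)
Step 5: +1 fires, +3 burnt (F count now 1)
Step 6: +0 fires, +1 burnt (F count now 0)
Fire out after step 6
Initially T: 20, now '.': 29
Total burnt (originally-T cells now '.'): 19

Answer: 19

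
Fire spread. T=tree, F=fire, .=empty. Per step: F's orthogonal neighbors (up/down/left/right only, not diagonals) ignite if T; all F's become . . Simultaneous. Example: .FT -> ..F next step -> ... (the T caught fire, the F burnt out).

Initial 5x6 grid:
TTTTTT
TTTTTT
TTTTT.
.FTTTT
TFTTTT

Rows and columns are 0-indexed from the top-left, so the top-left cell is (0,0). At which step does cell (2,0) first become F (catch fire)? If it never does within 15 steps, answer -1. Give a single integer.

Step 1: cell (2,0)='T' (+4 fires, +2 burnt)
Step 2: cell (2,0)='F' (+5 fires, +4 burnt)
  -> target ignites at step 2
Step 3: cell (2,0)='.' (+6 fires, +5 burnt)
Step 4: cell (2,0)='.' (+6 fires, +6 burnt)
Step 5: cell (2,0)='.' (+2 fires, +6 burnt)
Step 6: cell (2,0)='.' (+2 fires, +2 burnt)
Step 7: cell (2,0)='.' (+1 fires, +2 burnt)
Step 8: cell (2,0)='.' (+0 fires, +1 burnt)
  fire out at step 8

2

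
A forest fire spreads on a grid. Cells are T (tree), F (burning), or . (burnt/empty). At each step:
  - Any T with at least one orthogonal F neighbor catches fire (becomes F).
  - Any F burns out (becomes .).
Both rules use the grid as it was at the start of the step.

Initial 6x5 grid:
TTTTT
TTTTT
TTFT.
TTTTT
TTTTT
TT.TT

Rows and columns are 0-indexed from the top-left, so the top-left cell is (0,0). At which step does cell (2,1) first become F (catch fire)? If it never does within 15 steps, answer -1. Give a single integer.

Step 1: cell (2,1)='F' (+4 fires, +1 burnt)
  -> target ignites at step 1
Step 2: cell (2,1)='.' (+7 fires, +4 burnt)
Step 3: cell (2,1)='.' (+8 fires, +7 burnt)
Step 4: cell (2,1)='.' (+6 fires, +8 burnt)
Step 5: cell (2,1)='.' (+2 fires, +6 burnt)
Step 6: cell (2,1)='.' (+0 fires, +2 burnt)
  fire out at step 6

1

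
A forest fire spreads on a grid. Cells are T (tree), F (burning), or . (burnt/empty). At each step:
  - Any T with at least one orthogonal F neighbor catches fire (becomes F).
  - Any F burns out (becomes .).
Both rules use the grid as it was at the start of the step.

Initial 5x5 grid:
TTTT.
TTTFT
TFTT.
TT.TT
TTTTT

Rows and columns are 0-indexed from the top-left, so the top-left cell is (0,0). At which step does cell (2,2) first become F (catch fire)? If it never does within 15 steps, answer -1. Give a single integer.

Step 1: cell (2,2)='F' (+8 fires, +2 burnt)
  -> target ignites at step 1
Step 2: cell (2,2)='.' (+6 fires, +8 burnt)
Step 3: cell (2,2)='.' (+5 fires, +6 burnt)
Step 4: cell (2,2)='.' (+1 fires, +5 burnt)
Step 5: cell (2,2)='.' (+0 fires, +1 burnt)
  fire out at step 5

1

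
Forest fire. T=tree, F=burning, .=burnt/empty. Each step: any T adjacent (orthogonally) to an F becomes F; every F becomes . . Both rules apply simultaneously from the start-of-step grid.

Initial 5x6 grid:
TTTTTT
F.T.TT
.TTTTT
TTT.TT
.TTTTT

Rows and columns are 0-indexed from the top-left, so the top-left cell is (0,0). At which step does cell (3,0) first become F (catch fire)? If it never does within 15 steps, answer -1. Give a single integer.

Step 1: cell (3,0)='T' (+1 fires, +1 burnt)
Step 2: cell (3,0)='T' (+1 fires, +1 burnt)
Step 3: cell (3,0)='T' (+1 fires, +1 burnt)
Step 4: cell (3,0)='T' (+2 fires, +1 burnt)
Step 5: cell (3,0)='T' (+2 fires, +2 burnt)
Step 6: cell (3,0)='T' (+5 fires, +2 burnt)
Step 7: cell (3,0)='T' (+4 fires, +5 burnt)
Step 8: cell (3,0)='F' (+5 fires, +4 burnt)
  -> target ignites at step 8
Step 9: cell (3,0)='.' (+2 fires, +5 burnt)
Step 10: cell (3,0)='.' (+1 fires, +2 burnt)
Step 11: cell (3,0)='.' (+0 fires, +1 burnt)
  fire out at step 11

8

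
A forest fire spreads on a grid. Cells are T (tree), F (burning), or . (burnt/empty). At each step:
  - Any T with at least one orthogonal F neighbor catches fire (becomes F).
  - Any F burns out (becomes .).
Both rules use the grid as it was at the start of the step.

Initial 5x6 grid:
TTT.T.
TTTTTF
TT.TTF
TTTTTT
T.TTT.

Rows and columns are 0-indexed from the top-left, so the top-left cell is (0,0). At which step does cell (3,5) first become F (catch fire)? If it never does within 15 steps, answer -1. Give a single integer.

Step 1: cell (3,5)='F' (+3 fires, +2 burnt)
  -> target ignites at step 1
Step 2: cell (3,5)='.' (+4 fires, +3 burnt)
Step 3: cell (3,5)='.' (+3 fires, +4 burnt)
Step 4: cell (3,5)='.' (+4 fires, +3 burnt)
Step 5: cell (3,5)='.' (+5 fires, +4 burnt)
Step 6: cell (3,5)='.' (+3 fires, +5 burnt)
Step 7: cell (3,5)='.' (+1 fires, +3 burnt)
Step 8: cell (3,5)='.' (+0 fires, +1 burnt)
  fire out at step 8

1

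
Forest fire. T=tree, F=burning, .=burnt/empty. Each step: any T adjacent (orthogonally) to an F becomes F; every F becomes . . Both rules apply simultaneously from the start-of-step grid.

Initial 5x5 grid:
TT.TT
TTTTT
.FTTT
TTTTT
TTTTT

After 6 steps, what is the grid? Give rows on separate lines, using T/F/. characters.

Step 1: 3 trees catch fire, 1 burn out
  TT.TT
  TFTTT
  ..FTT
  TFTTT
  TTTTT
Step 2: 7 trees catch fire, 3 burn out
  TF.TT
  F.FTT
  ...FT
  F.FTT
  TFTTT
Step 3: 6 trees catch fire, 7 burn out
  F..TT
  ...FT
  ....F
  ...FT
  F.FTT
Step 4: 4 trees catch fire, 6 burn out
  ...FT
  ....F
  .....
  ....F
  ...FT
Step 5: 2 trees catch fire, 4 burn out
  ....F
  .....
  .....
  .....
  ....F
Step 6: 0 trees catch fire, 2 burn out
  .....
  .....
  .....
  .....
  .....

.....
.....
.....
.....
.....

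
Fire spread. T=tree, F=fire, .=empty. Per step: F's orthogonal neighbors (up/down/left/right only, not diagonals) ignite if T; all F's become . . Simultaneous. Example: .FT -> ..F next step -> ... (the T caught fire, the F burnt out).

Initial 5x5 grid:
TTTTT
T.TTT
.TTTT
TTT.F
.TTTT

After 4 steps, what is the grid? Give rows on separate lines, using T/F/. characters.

Step 1: 2 trees catch fire, 1 burn out
  TTTTT
  T.TTT
  .TTTF
  TTT..
  .TTTF
Step 2: 3 trees catch fire, 2 burn out
  TTTTT
  T.TTF
  .TTF.
  TTT..
  .TTF.
Step 3: 4 trees catch fire, 3 burn out
  TTTTF
  T.TF.
  .TF..
  TTT..
  .TF..
Step 4: 5 trees catch fire, 4 burn out
  TTTF.
  T.F..
  .F...
  TTF..
  .F...

TTTF.
T.F..
.F...
TTF..
.F...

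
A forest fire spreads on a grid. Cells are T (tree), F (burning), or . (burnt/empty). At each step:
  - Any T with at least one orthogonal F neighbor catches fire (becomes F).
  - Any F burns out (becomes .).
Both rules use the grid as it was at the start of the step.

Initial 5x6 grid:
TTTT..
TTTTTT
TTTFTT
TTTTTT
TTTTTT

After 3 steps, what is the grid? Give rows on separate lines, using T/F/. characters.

Step 1: 4 trees catch fire, 1 burn out
  TTTT..
  TTTFTT
  TTF.FT
  TTTFTT
  TTTTTT
Step 2: 8 trees catch fire, 4 burn out
  TTTF..
  TTF.FT
  TF...F
  TTF.FT
  TTTFTT
Step 3: 8 trees catch fire, 8 burn out
  TTF...
  TF...F
  F.....
  TF...F
  TTF.FT

TTF...
TF...F
F.....
TF...F
TTF.FT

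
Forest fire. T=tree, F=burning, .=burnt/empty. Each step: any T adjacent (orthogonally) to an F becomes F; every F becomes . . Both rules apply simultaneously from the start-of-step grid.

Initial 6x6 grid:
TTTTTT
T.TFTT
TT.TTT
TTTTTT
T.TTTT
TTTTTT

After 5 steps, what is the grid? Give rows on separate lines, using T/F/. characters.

Step 1: 4 trees catch fire, 1 burn out
  TTTFTT
  T.F.FT
  TT.FTT
  TTTTTT
  T.TTTT
  TTTTTT
Step 2: 5 trees catch fire, 4 burn out
  TTF.FT
  T....F
  TT..FT
  TTTFTT
  T.TTTT
  TTTTTT
Step 3: 6 trees catch fire, 5 burn out
  TF...F
  T.....
  TT...F
  TTF.FT
  T.TFTT
  TTTTTT
Step 4: 6 trees catch fire, 6 burn out
  F.....
  T.....
  TT....
  TF...F
  T.F.FT
  TTTFTT
Step 5: 6 trees catch fire, 6 burn out
  ......
  F.....
  TF....
  F.....
  T....F
  TTF.FT

......
F.....
TF....
F.....
T....F
TTF.FT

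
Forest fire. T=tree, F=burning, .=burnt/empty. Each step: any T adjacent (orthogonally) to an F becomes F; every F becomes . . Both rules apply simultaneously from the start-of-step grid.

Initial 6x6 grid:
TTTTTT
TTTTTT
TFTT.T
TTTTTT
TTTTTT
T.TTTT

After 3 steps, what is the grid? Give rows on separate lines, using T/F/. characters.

Step 1: 4 trees catch fire, 1 burn out
  TTTTTT
  TFTTTT
  F.FT.T
  TFTTTT
  TTTTTT
  T.TTTT
Step 2: 7 trees catch fire, 4 burn out
  TFTTTT
  F.FTTT
  ...F.T
  F.FTTT
  TFTTTT
  T.TTTT
Step 3: 6 trees catch fire, 7 burn out
  F.FTTT
  ...FTT
  .....T
  ...FTT
  F.FTTT
  T.TTTT

F.FTTT
...FTT
.....T
...FTT
F.FTTT
T.TTTT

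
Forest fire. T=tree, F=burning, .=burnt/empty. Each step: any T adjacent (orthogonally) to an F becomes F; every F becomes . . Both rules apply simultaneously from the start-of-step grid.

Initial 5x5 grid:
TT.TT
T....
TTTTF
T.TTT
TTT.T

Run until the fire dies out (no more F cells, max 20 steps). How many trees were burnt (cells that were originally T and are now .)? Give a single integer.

Step 1: +2 fires, +1 burnt (F count now 2)
Step 2: +3 fires, +2 burnt (F count now 3)
Step 3: +2 fires, +3 burnt (F count now 2)
Step 4: +2 fires, +2 burnt (F count now 2)
Step 5: +3 fires, +2 burnt (F count now 3)
Step 6: +2 fires, +3 burnt (F count now 2)
Step 7: +1 fires, +2 burnt (F count now 1)
Step 8: +0 fires, +1 burnt (F count now 0)
Fire out after step 8
Initially T: 17, now '.': 23
Total burnt (originally-T cells now '.'): 15

Answer: 15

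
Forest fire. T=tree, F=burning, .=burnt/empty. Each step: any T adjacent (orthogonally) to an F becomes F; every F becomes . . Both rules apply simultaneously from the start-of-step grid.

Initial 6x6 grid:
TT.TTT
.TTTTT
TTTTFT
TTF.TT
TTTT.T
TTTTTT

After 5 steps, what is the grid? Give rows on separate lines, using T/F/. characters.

Step 1: 7 trees catch fire, 2 burn out
  TT.TTT
  .TTTFT
  TTFF.F
  TF..FT
  TTFT.T
  TTTTTT
Step 2: 10 trees catch fire, 7 burn out
  TT.TFT
  .TFF.F
  TF....
  F....F
  TF.F.T
  TTFTTT
Step 3: 8 trees catch fire, 10 burn out
  TT.F.F
  .F....
  F.....
  ......
  F....F
  TF.FTT
Step 4: 4 trees catch fire, 8 burn out
  TF....
  ......
  ......
  ......
  ......
  F...FF
Step 5: 1 trees catch fire, 4 burn out
  F.....
  ......
  ......
  ......
  ......
  ......

F.....
......
......
......
......
......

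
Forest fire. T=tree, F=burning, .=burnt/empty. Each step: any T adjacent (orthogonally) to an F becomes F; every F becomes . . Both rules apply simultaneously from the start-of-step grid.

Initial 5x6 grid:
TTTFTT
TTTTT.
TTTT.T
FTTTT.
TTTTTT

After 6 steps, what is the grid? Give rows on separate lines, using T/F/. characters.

Step 1: 6 trees catch fire, 2 burn out
  TTF.FT
  TTTFT.
  FTTT.T
  .FTTT.
  FTTTTT
Step 2: 9 trees catch fire, 6 burn out
  TF...F
  FTF.F.
  .FTF.T
  ..FTT.
  .FTTTT
Step 3: 5 trees catch fire, 9 burn out
  F.....
  .F....
  ..F..T
  ...FT.
  ..FTTT
Step 4: 2 trees catch fire, 5 burn out
  ......
  ......
  .....T
  ....F.
  ...FTT
Step 5: 1 trees catch fire, 2 burn out
  ......
  ......
  .....T
  ......
  ....FT
Step 6: 1 trees catch fire, 1 burn out
  ......
  ......
  .....T
  ......
  .....F

......
......
.....T
......
.....F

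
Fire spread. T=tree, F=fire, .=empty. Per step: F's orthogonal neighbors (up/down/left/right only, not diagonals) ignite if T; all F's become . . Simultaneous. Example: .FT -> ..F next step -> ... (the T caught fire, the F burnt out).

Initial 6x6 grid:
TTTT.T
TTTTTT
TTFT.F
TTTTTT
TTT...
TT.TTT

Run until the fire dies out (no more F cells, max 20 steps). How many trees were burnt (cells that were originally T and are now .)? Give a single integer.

Step 1: +6 fires, +2 burnt (F count now 6)
Step 2: +10 fires, +6 burnt (F count now 10)
Step 3: +5 fires, +10 burnt (F count now 5)
Step 4: +3 fires, +5 burnt (F count now 3)
Step 5: +1 fires, +3 burnt (F count now 1)
Step 6: +0 fires, +1 burnt (F count now 0)
Fire out after step 6
Initially T: 28, now '.': 33
Total burnt (originally-T cells now '.'): 25

Answer: 25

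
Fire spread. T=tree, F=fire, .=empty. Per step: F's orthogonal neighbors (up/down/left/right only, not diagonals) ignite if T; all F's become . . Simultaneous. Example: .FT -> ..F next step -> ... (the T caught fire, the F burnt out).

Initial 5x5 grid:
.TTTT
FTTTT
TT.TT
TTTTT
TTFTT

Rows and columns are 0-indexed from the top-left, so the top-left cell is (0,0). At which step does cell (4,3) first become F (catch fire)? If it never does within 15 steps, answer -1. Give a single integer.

Step 1: cell (4,3)='F' (+5 fires, +2 burnt)
  -> target ignites at step 1
Step 2: cell (4,3)='.' (+8 fires, +5 burnt)
Step 3: cell (4,3)='.' (+4 fires, +8 burnt)
Step 4: cell (4,3)='.' (+3 fires, +4 burnt)
Step 5: cell (4,3)='.' (+1 fires, +3 burnt)
Step 6: cell (4,3)='.' (+0 fires, +1 burnt)
  fire out at step 6

1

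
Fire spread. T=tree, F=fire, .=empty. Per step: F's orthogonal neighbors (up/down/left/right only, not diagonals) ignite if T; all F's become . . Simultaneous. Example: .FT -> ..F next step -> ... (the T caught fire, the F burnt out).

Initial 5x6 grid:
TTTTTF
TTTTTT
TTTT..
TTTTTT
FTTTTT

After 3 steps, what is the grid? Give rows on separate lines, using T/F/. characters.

Step 1: 4 trees catch fire, 2 burn out
  TTTTF.
  TTTTTF
  TTTT..
  FTTTTT
  .FTTTT
Step 2: 5 trees catch fire, 4 burn out
  TTTF..
  TTTTF.
  FTTT..
  .FTTTT
  ..FTTT
Step 3: 6 trees catch fire, 5 burn out
  TTF...
  FTTF..
  .FTT..
  ..FTTT
  ...FTT

TTF...
FTTF..
.FTT..
..FTTT
...FTT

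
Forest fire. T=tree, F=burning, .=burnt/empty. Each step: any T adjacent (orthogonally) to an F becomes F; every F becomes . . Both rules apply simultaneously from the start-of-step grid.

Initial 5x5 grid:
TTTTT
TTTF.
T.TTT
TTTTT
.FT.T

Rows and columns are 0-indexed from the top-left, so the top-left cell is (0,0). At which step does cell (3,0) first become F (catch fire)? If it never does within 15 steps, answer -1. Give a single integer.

Step 1: cell (3,0)='T' (+5 fires, +2 burnt)
Step 2: cell (3,0)='F' (+8 fires, +5 burnt)
  -> target ignites at step 2
Step 3: cell (3,0)='.' (+4 fires, +8 burnt)
Step 4: cell (3,0)='.' (+2 fires, +4 burnt)
Step 5: cell (3,0)='.' (+0 fires, +2 burnt)
  fire out at step 5

2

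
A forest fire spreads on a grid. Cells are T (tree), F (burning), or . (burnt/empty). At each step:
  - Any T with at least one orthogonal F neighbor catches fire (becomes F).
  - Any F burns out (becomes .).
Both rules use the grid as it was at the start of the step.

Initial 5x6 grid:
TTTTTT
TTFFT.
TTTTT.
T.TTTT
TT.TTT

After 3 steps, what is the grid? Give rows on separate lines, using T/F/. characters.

Step 1: 6 trees catch fire, 2 burn out
  TTFFTT
  TF..F.
  TTFFT.
  T.TTTT
  TT.TTT
Step 2: 7 trees catch fire, 6 burn out
  TF..FT
  F.....
  TF..F.
  T.FFTT
  TT.TTT
Step 3: 5 trees catch fire, 7 burn out
  F....F
  ......
  F.....
  T...FT
  TT.FTT

F....F
......
F.....
T...FT
TT.FTT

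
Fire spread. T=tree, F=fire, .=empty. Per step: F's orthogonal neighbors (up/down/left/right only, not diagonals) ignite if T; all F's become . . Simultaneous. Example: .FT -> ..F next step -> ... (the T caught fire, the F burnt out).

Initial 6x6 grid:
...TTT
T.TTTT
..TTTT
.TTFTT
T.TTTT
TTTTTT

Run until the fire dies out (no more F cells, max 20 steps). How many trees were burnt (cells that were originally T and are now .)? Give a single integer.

Answer: 26

Derivation:
Step 1: +4 fires, +1 burnt (F count now 4)
Step 2: +8 fires, +4 burnt (F count now 8)
Step 3: +7 fires, +8 burnt (F count now 7)
Step 4: +4 fires, +7 burnt (F count now 4)
Step 5: +2 fires, +4 burnt (F count now 2)
Step 6: +1 fires, +2 burnt (F count now 1)
Step 7: +0 fires, +1 burnt (F count now 0)
Fire out after step 7
Initially T: 27, now '.': 35
Total burnt (originally-T cells now '.'): 26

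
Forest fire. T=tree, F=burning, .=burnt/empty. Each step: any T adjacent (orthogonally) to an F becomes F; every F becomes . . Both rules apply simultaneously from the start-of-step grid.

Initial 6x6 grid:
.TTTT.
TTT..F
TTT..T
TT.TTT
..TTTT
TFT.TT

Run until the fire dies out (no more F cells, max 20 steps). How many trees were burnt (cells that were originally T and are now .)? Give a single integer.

Answer: 12

Derivation:
Step 1: +3 fires, +2 burnt (F count now 3)
Step 2: +2 fires, +3 burnt (F count now 2)
Step 3: +3 fires, +2 burnt (F count now 3)
Step 4: +3 fires, +3 burnt (F count now 3)
Step 5: +1 fires, +3 burnt (F count now 1)
Step 6: +0 fires, +1 burnt (F count now 0)
Fire out after step 6
Initially T: 24, now '.': 24
Total burnt (originally-T cells now '.'): 12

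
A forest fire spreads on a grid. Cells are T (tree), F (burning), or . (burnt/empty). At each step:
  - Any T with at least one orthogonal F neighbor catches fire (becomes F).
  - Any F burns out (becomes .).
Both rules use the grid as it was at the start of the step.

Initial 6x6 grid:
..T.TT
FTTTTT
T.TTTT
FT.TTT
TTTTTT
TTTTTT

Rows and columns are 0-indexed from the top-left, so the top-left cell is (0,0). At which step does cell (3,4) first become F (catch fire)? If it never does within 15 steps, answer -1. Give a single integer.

Step 1: cell (3,4)='T' (+4 fires, +2 burnt)
Step 2: cell (3,4)='T' (+3 fires, +4 burnt)
Step 3: cell (3,4)='T' (+5 fires, +3 burnt)
Step 4: cell (3,4)='T' (+4 fires, +5 burnt)
Step 5: cell (3,4)='T' (+6 fires, +4 burnt)
Step 6: cell (3,4)='F' (+5 fires, +6 burnt)
  -> target ignites at step 6
Step 7: cell (3,4)='.' (+2 fires, +5 burnt)
Step 8: cell (3,4)='.' (+0 fires, +2 burnt)
  fire out at step 8

6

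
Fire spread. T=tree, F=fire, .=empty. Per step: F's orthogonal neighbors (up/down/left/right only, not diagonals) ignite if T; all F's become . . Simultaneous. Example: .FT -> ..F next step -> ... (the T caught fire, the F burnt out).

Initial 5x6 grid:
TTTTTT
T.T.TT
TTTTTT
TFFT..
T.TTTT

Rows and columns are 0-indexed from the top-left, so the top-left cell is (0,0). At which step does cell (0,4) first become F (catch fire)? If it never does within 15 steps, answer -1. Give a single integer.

Step 1: cell (0,4)='T' (+5 fires, +2 burnt)
Step 2: cell (0,4)='T' (+5 fires, +5 burnt)
Step 3: cell (0,4)='T' (+4 fires, +5 burnt)
Step 4: cell (0,4)='T' (+6 fires, +4 burnt)
Step 5: cell (0,4)='F' (+2 fires, +6 burnt)
  -> target ignites at step 5
Step 6: cell (0,4)='.' (+1 fires, +2 burnt)
Step 7: cell (0,4)='.' (+0 fires, +1 burnt)
  fire out at step 7

5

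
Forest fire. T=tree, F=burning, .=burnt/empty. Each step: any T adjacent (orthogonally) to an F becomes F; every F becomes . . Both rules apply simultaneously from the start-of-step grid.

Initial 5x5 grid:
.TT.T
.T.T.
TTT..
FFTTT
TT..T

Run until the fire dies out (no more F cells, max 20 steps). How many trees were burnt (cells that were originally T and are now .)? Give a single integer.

Answer: 12

Derivation:
Step 1: +5 fires, +2 burnt (F count now 5)
Step 2: +3 fires, +5 burnt (F count now 3)
Step 3: +2 fires, +3 burnt (F count now 2)
Step 4: +2 fires, +2 burnt (F count now 2)
Step 5: +0 fires, +2 burnt (F count now 0)
Fire out after step 5
Initially T: 14, now '.': 23
Total burnt (originally-T cells now '.'): 12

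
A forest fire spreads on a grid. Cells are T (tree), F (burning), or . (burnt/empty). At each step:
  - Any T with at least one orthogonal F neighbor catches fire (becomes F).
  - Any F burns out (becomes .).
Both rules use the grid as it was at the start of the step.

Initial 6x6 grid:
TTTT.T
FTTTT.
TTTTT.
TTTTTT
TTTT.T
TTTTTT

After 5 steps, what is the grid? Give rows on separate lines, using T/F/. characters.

Step 1: 3 trees catch fire, 1 burn out
  FTTT.T
  .FTTT.
  FTTTT.
  TTTTTT
  TTTT.T
  TTTTTT
Step 2: 4 trees catch fire, 3 burn out
  .FTT.T
  ..FTT.
  .FTTT.
  FTTTTT
  TTTT.T
  TTTTTT
Step 3: 5 trees catch fire, 4 burn out
  ..FT.T
  ...FT.
  ..FTT.
  .FTTTT
  FTTT.T
  TTTTTT
Step 4: 6 trees catch fire, 5 burn out
  ...F.T
  ....F.
  ...FT.
  ..FTTT
  .FTT.T
  FTTTTT
Step 5: 4 trees catch fire, 6 burn out
  .....T
  ......
  ....F.
  ...FTT
  ..FT.T
  .FTTTT

.....T
......
....F.
...FTT
..FT.T
.FTTTT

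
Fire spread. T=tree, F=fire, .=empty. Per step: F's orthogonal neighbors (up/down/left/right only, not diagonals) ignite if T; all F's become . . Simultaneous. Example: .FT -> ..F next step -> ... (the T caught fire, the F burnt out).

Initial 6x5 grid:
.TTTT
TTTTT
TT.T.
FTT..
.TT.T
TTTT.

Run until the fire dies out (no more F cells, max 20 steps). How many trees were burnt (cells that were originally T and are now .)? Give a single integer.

Answer: 20

Derivation:
Step 1: +2 fires, +1 burnt (F count now 2)
Step 2: +4 fires, +2 burnt (F count now 4)
Step 3: +3 fires, +4 burnt (F count now 3)
Step 4: +4 fires, +3 burnt (F count now 4)
Step 5: +3 fires, +4 burnt (F count now 3)
Step 6: +3 fires, +3 burnt (F count now 3)
Step 7: +1 fires, +3 burnt (F count now 1)
Step 8: +0 fires, +1 burnt (F count now 0)
Fire out after step 8
Initially T: 21, now '.': 29
Total burnt (originally-T cells now '.'): 20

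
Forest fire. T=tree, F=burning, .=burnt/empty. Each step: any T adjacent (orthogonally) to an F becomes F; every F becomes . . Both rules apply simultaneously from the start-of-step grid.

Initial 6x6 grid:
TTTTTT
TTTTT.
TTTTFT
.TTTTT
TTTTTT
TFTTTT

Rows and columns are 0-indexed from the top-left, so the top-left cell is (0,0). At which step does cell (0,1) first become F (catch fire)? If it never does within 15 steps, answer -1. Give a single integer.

Step 1: cell (0,1)='T' (+7 fires, +2 burnt)
Step 2: cell (0,1)='T' (+10 fires, +7 burnt)
Step 3: cell (0,1)='T' (+8 fires, +10 burnt)
Step 4: cell (0,1)='T' (+4 fires, +8 burnt)
Step 5: cell (0,1)='F' (+2 fires, +4 burnt)
  -> target ignites at step 5
Step 6: cell (0,1)='.' (+1 fires, +2 burnt)
Step 7: cell (0,1)='.' (+0 fires, +1 burnt)
  fire out at step 7

5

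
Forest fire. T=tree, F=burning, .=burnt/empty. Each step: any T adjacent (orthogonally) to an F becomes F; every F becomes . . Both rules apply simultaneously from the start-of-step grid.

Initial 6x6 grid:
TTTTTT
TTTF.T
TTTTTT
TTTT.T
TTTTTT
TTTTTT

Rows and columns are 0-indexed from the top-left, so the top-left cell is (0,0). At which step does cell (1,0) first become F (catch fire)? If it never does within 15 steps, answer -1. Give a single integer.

Step 1: cell (1,0)='T' (+3 fires, +1 burnt)
Step 2: cell (1,0)='T' (+6 fires, +3 burnt)
Step 3: cell (1,0)='F' (+7 fires, +6 burnt)
  -> target ignites at step 3
Step 4: cell (1,0)='.' (+8 fires, +7 burnt)
Step 5: cell (1,0)='.' (+5 fires, +8 burnt)
Step 6: cell (1,0)='.' (+3 fires, +5 burnt)
Step 7: cell (1,0)='.' (+1 fires, +3 burnt)
Step 8: cell (1,0)='.' (+0 fires, +1 burnt)
  fire out at step 8

3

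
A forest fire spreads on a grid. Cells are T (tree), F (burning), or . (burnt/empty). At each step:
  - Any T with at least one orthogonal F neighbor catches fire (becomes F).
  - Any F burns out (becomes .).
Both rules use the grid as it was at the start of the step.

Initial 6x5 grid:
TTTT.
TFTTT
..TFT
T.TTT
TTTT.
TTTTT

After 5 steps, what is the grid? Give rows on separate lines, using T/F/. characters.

Step 1: 7 trees catch fire, 2 burn out
  TFTT.
  F.FFT
  ..F.F
  T.TFT
  TTTT.
  TTTTT
Step 2: 7 trees catch fire, 7 burn out
  F.FF.
  ....F
  .....
  T.F.F
  TTTF.
  TTTTT
Step 3: 2 trees catch fire, 7 burn out
  .....
  .....
  .....
  T....
  TTF..
  TTTFT
Step 4: 3 trees catch fire, 2 burn out
  .....
  .....
  .....
  T....
  TF...
  TTF.F
Step 5: 2 trees catch fire, 3 burn out
  .....
  .....
  .....
  T....
  F....
  TF...

.....
.....
.....
T....
F....
TF...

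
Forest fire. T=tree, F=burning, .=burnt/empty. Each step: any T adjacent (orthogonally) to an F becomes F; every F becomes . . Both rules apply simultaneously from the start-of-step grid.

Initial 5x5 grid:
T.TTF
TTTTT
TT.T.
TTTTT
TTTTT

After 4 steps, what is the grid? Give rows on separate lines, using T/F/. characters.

Step 1: 2 trees catch fire, 1 burn out
  T.TF.
  TTTTF
  TT.T.
  TTTTT
  TTTTT
Step 2: 2 trees catch fire, 2 burn out
  T.F..
  TTTF.
  TT.T.
  TTTTT
  TTTTT
Step 3: 2 trees catch fire, 2 burn out
  T....
  TTF..
  TT.F.
  TTTTT
  TTTTT
Step 4: 2 trees catch fire, 2 burn out
  T....
  TF...
  TT...
  TTTFT
  TTTTT

T....
TF...
TT...
TTTFT
TTTTT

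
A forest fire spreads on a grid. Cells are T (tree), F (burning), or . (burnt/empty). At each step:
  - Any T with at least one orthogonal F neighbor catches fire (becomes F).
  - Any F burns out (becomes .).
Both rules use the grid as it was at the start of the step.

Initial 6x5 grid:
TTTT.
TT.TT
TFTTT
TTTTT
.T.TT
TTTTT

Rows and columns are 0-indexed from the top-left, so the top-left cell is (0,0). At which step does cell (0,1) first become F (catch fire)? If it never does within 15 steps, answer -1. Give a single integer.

Step 1: cell (0,1)='T' (+4 fires, +1 burnt)
Step 2: cell (0,1)='F' (+6 fires, +4 burnt)
  -> target ignites at step 2
Step 3: cell (0,1)='.' (+6 fires, +6 burnt)
Step 4: cell (0,1)='.' (+6 fires, +6 burnt)
Step 5: cell (0,1)='.' (+2 fires, +6 burnt)
Step 6: cell (0,1)='.' (+1 fires, +2 burnt)
Step 7: cell (0,1)='.' (+0 fires, +1 burnt)
  fire out at step 7

2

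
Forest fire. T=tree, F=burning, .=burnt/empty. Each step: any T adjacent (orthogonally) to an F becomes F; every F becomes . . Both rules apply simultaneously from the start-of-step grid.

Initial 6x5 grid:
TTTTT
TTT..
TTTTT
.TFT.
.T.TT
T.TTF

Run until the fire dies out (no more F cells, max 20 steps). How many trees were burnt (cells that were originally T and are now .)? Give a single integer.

Answer: 20

Derivation:
Step 1: +5 fires, +2 burnt (F count now 5)
Step 2: +6 fires, +5 burnt (F count now 6)
Step 3: +4 fires, +6 burnt (F count now 4)
Step 4: +3 fires, +4 burnt (F count now 3)
Step 5: +2 fires, +3 burnt (F count now 2)
Step 6: +0 fires, +2 burnt (F count now 0)
Fire out after step 6
Initially T: 21, now '.': 29
Total burnt (originally-T cells now '.'): 20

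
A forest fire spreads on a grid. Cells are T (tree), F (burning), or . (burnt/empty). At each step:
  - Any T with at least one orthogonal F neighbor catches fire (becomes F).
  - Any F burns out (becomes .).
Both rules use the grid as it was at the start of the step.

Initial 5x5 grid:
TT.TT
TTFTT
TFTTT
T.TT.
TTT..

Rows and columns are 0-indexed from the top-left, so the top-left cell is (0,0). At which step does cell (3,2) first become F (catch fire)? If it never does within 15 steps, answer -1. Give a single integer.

Step 1: cell (3,2)='T' (+4 fires, +2 burnt)
Step 2: cell (3,2)='F' (+7 fires, +4 burnt)
  -> target ignites at step 2
Step 3: cell (3,2)='.' (+6 fires, +7 burnt)
Step 4: cell (3,2)='.' (+1 fires, +6 burnt)
Step 5: cell (3,2)='.' (+0 fires, +1 burnt)
  fire out at step 5

2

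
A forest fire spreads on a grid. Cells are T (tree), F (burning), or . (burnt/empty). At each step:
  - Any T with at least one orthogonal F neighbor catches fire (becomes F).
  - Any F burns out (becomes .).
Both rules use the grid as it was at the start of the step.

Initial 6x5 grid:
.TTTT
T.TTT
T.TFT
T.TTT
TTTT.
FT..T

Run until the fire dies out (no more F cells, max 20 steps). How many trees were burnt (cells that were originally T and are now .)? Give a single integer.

Step 1: +6 fires, +2 burnt (F count now 6)
Step 2: +8 fires, +6 burnt (F count now 8)
Step 3: +4 fires, +8 burnt (F count now 4)
Step 4: +2 fires, +4 burnt (F count now 2)
Step 5: +0 fires, +2 burnt (F count now 0)
Fire out after step 5
Initially T: 21, now '.': 29
Total burnt (originally-T cells now '.'): 20

Answer: 20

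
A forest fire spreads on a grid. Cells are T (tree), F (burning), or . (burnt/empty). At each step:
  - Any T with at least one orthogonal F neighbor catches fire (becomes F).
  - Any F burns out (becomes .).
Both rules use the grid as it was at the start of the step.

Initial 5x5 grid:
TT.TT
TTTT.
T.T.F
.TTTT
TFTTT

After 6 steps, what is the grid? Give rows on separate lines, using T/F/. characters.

Step 1: 4 trees catch fire, 2 burn out
  TT.TT
  TTTT.
  T.T..
  .FTTF
  F.FTT
Step 2: 4 trees catch fire, 4 burn out
  TT.TT
  TTTT.
  T.T..
  ..FF.
  ...FF
Step 3: 1 trees catch fire, 4 burn out
  TT.TT
  TTTT.
  T.F..
  .....
  .....
Step 4: 1 trees catch fire, 1 burn out
  TT.TT
  TTFT.
  T....
  .....
  .....
Step 5: 2 trees catch fire, 1 burn out
  TT.TT
  TF.F.
  T....
  .....
  .....
Step 6: 3 trees catch fire, 2 burn out
  TF.FT
  F....
  T....
  .....
  .....

TF.FT
F....
T....
.....
.....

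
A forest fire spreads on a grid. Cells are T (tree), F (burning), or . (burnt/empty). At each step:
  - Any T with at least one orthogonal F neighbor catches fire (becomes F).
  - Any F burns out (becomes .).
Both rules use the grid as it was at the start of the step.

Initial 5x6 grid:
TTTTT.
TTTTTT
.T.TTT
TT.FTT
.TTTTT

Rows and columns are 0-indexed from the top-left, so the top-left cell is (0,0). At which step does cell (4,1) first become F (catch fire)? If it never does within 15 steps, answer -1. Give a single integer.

Step 1: cell (4,1)='T' (+3 fires, +1 burnt)
Step 2: cell (4,1)='T' (+5 fires, +3 burnt)
Step 3: cell (4,1)='F' (+6 fires, +5 burnt)
  -> target ignites at step 3
Step 4: cell (4,1)='.' (+5 fires, +6 burnt)
Step 5: cell (4,1)='.' (+4 fires, +5 burnt)
Step 6: cell (4,1)='.' (+1 fires, +4 burnt)
Step 7: cell (4,1)='.' (+0 fires, +1 burnt)
  fire out at step 7

3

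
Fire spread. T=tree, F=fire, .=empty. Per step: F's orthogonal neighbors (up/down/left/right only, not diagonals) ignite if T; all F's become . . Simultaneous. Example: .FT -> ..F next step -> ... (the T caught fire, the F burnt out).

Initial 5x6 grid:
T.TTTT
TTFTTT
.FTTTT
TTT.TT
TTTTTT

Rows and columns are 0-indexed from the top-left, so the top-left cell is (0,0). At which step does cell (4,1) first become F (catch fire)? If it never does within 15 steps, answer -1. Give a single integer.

Step 1: cell (4,1)='T' (+5 fires, +2 burnt)
Step 2: cell (4,1)='F' (+7 fires, +5 burnt)
  -> target ignites at step 2
Step 3: cell (4,1)='.' (+6 fires, +7 burnt)
Step 4: cell (4,1)='.' (+4 fires, +6 burnt)
Step 5: cell (4,1)='.' (+2 fires, +4 burnt)
Step 6: cell (4,1)='.' (+1 fires, +2 burnt)
Step 7: cell (4,1)='.' (+0 fires, +1 burnt)
  fire out at step 7

2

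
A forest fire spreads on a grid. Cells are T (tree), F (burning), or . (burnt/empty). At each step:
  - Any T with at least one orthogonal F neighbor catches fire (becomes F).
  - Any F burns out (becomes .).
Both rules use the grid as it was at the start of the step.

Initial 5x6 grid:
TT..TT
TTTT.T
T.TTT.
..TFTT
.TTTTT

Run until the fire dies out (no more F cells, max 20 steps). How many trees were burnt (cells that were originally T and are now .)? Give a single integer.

Step 1: +4 fires, +1 burnt (F count now 4)
Step 2: +6 fires, +4 burnt (F count now 6)
Step 3: +3 fires, +6 burnt (F count now 3)
Step 4: +1 fires, +3 burnt (F count now 1)
Step 5: +2 fires, +1 burnt (F count now 2)
Step 6: +2 fires, +2 burnt (F count now 2)
Step 7: +0 fires, +2 burnt (F count now 0)
Fire out after step 7
Initially T: 21, now '.': 27
Total burnt (originally-T cells now '.'): 18

Answer: 18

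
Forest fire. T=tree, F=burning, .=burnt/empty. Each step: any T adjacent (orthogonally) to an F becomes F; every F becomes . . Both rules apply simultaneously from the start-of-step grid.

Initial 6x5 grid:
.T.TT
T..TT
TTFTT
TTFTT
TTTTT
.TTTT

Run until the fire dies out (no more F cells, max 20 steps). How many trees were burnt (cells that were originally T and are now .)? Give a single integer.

Step 1: +5 fires, +2 burnt (F count now 5)
Step 2: +8 fires, +5 burnt (F count now 8)
Step 3: +7 fires, +8 burnt (F count now 7)
Step 4: +2 fires, +7 burnt (F count now 2)
Step 5: +0 fires, +2 burnt (F count now 0)
Fire out after step 5
Initially T: 23, now '.': 29
Total burnt (originally-T cells now '.'): 22

Answer: 22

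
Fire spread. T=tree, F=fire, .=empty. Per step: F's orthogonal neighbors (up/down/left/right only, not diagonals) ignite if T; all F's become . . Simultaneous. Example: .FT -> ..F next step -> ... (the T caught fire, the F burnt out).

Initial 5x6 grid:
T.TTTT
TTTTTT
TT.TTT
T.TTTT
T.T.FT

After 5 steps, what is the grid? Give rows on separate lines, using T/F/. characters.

Step 1: 2 trees catch fire, 1 burn out
  T.TTTT
  TTTTTT
  TT.TTT
  T.TTFT
  T.T..F
Step 2: 3 trees catch fire, 2 burn out
  T.TTTT
  TTTTTT
  TT.TFT
  T.TF.F
  T.T...
Step 3: 4 trees catch fire, 3 burn out
  T.TTTT
  TTTTFT
  TT.F.F
  T.F...
  T.T...
Step 4: 4 trees catch fire, 4 burn out
  T.TTFT
  TTTF.F
  TT....
  T.....
  T.F...
Step 5: 3 trees catch fire, 4 burn out
  T.TF.F
  TTF...
  TT....
  T.....
  T.....

T.TF.F
TTF...
TT....
T.....
T.....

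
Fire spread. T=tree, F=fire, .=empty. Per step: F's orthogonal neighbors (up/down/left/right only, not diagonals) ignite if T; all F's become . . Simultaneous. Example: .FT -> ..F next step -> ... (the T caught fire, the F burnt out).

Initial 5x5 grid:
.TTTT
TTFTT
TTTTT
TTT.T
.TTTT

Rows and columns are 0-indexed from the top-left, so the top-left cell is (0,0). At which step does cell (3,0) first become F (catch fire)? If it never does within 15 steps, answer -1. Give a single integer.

Step 1: cell (3,0)='T' (+4 fires, +1 burnt)
Step 2: cell (3,0)='T' (+7 fires, +4 burnt)
Step 3: cell (3,0)='T' (+5 fires, +7 burnt)
Step 4: cell (3,0)='F' (+4 fires, +5 burnt)
  -> target ignites at step 4
Step 5: cell (3,0)='.' (+1 fires, +4 burnt)
Step 6: cell (3,0)='.' (+0 fires, +1 burnt)
  fire out at step 6

4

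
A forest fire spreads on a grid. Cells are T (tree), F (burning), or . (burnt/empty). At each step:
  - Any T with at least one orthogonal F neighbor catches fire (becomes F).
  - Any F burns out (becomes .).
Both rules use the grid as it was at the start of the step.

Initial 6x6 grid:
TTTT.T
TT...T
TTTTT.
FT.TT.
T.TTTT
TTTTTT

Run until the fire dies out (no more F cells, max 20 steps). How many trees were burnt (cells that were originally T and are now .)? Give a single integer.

Step 1: +3 fires, +1 burnt (F count now 3)
Step 2: +3 fires, +3 burnt (F count now 3)
Step 3: +4 fires, +3 burnt (F count now 4)
Step 4: +3 fires, +4 burnt (F count now 3)
Step 5: +5 fires, +3 burnt (F count now 5)
Step 6: +4 fires, +5 burnt (F count now 4)
Step 7: +2 fires, +4 burnt (F count now 2)
Step 8: +1 fires, +2 burnt (F count now 1)
Step 9: +0 fires, +1 burnt (F count now 0)
Fire out after step 9
Initially T: 27, now '.': 34
Total burnt (originally-T cells now '.'): 25

Answer: 25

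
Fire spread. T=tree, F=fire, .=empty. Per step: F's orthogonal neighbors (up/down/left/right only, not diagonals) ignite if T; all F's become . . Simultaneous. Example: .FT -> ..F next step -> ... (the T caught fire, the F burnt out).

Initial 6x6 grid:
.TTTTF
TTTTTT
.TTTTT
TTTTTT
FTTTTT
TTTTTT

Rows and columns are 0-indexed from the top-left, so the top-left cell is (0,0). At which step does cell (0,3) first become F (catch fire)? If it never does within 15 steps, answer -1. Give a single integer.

Step 1: cell (0,3)='T' (+5 fires, +2 burnt)
Step 2: cell (0,3)='F' (+6 fires, +5 burnt)
  -> target ignites at step 2
Step 3: cell (0,3)='.' (+8 fires, +6 burnt)
Step 4: cell (0,3)='.' (+10 fires, +8 burnt)
Step 5: cell (0,3)='.' (+3 fires, +10 burnt)
Step 6: cell (0,3)='.' (+0 fires, +3 burnt)
  fire out at step 6

2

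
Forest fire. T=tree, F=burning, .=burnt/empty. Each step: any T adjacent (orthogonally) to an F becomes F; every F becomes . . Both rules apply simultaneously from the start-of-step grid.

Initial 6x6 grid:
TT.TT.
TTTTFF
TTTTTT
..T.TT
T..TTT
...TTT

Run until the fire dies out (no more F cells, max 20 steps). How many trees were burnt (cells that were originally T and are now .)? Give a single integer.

Step 1: +4 fires, +2 burnt (F count now 4)
Step 2: +5 fires, +4 burnt (F count now 5)
Step 3: +4 fires, +5 burnt (F count now 4)
Step 4: +7 fires, +4 burnt (F count now 7)
Step 5: +3 fires, +7 burnt (F count now 3)
Step 6: +0 fires, +3 burnt (F count now 0)
Fire out after step 6
Initially T: 24, now '.': 35
Total burnt (originally-T cells now '.'): 23

Answer: 23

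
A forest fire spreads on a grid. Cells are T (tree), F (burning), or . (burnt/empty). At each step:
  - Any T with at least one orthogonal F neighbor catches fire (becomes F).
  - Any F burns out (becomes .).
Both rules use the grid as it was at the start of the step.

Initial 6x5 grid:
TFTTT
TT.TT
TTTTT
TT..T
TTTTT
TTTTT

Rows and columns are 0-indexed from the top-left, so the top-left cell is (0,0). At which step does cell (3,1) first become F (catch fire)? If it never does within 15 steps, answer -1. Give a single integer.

Step 1: cell (3,1)='T' (+3 fires, +1 burnt)
Step 2: cell (3,1)='T' (+3 fires, +3 burnt)
Step 3: cell (3,1)='F' (+5 fires, +3 burnt)
  -> target ignites at step 3
Step 4: cell (3,1)='.' (+4 fires, +5 burnt)
Step 5: cell (3,1)='.' (+4 fires, +4 burnt)
Step 6: cell (3,1)='.' (+4 fires, +4 burnt)
Step 7: cell (3,1)='.' (+2 fires, +4 burnt)
Step 8: cell (3,1)='.' (+1 fires, +2 burnt)
Step 9: cell (3,1)='.' (+0 fires, +1 burnt)
  fire out at step 9

3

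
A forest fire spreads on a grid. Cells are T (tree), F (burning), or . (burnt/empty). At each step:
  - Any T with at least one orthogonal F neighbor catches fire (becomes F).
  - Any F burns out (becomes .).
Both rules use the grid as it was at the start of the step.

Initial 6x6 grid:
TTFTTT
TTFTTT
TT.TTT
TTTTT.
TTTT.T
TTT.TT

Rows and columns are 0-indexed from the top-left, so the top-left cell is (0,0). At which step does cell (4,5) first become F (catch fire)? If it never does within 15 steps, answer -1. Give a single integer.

Step 1: cell (4,5)='T' (+4 fires, +2 burnt)
Step 2: cell (4,5)='T' (+6 fires, +4 burnt)
Step 3: cell (4,5)='T' (+6 fires, +6 burnt)
Step 4: cell (4,5)='T' (+6 fires, +6 burnt)
Step 5: cell (4,5)='T' (+3 fires, +6 burnt)
Step 6: cell (4,5)='T' (+2 fires, +3 burnt)
Step 7: cell (4,5)='T' (+0 fires, +2 burnt)
  fire out at step 7
Target never catches fire within 15 steps

-1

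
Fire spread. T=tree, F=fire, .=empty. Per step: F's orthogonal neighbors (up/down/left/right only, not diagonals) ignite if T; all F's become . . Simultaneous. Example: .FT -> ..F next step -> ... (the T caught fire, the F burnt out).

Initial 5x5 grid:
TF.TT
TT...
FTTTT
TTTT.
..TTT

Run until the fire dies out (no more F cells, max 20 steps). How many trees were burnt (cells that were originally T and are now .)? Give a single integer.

Answer: 14

Derivation:
Step 1: +5 fires, +2 burnt (F count now 5)
Step 2: +2 fires, +5 burnt (F count now 2)
Step 3: +2 fires, +2 burnt (F count now 2)
Step 4: +3 fires, +2 burnt (F count now 3)
Step 5: +1 fires, +3 burnt (F count now 1)
Step 6: +1 fires, +1 burnt (F count now 1)
Step 7: +0 fires, +1 burnt (F count now 0)
Fire out after step 7
Initially T: 16, now '.': 23
Total burnt (originally-T cells now '.'): 14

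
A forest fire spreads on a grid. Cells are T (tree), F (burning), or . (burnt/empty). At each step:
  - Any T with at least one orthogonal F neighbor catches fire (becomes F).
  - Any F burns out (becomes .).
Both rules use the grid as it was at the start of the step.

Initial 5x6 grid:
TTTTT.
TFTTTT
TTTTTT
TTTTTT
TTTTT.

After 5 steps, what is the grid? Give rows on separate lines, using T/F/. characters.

Step 1: 4 trees catch fire, 1 burn out
  TFTTT.
  F.FTTT
  TFTTTT
  TTTTTT
  TTTTT.
Step 2: 6 trees catch fire, 4 burn out
  F.FTT.
  ...FTT
  F.FTTT
  TFTTTT
  TTTTT.
Step 3: 6 trees catch fire, 6 burn out
  ...FT.
  ....FT
  ...FTT
  F.FTTT
  TFTTT.
Step 4: 6 trees catch fire, 6 burn out
  ....F.
  .....F
  ....FT
  ...FTT
  F.FTT.
Step 5: 3 trees catch fire, 6 burn out
  ......
  ......
  .....F
  ....FT
  ...FT.

......
......
.....F
....FT
...FT.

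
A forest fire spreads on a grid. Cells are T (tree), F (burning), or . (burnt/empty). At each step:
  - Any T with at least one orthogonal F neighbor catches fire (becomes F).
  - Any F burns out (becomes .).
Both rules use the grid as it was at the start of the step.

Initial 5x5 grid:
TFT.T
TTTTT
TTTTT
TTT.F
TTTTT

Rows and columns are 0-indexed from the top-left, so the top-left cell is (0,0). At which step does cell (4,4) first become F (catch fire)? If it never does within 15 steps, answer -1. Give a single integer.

Step 1: cell (4,4)='F' (+5 fires, +2 burnt)
  -> target ignites at step 1
Step 2: cell (4,4)='.' (+6 fires, +5 burnt)
Step 3: cell (4,4)='.' (+6 fires, +6 burnt)
Step 4: cell (4,4)='.' (+3 fires, +6 burnt)
Step 5: cell (4,4)='.' (+1 fires, +3 burnt)
Step 6: cell (4,4)='.' (+0 fires, +1 burnt)
  fire out at step 6

1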